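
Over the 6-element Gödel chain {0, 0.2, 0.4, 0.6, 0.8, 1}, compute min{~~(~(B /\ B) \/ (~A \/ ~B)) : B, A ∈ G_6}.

0.00

The minimum is attained at B = 0.2, A = 0.2:
  (B /\ B) = min(0.2, 0.2) = 0.2
  ~(B /\ B): Gödel ¬ of 0.2 = 0 (operand ≠ 0)
  ~A: Gödel ¬ of 0.2 = 0 (operand ≠ 0)
  ~B: Gödel ¬ of 0.2 = 0 (operand ≠ 0)
  (~A \/ ~B) = max(0, 0) = 0
  (~(B /\ B) \/ (~A \/ ~B)) = max(0, 0) = 0
  ~(~(B /\ B) \/ (~A \/ ~B)): Gödel ¬ of 0 = 1 (operand is 0)
  ~~(~(B /\ B) \/ (~A \/ ~B)): Gödel ¬ of 1 = 0 (operand ≠ 0)
Checking all 36 assignments confirms none give a value below 0.00.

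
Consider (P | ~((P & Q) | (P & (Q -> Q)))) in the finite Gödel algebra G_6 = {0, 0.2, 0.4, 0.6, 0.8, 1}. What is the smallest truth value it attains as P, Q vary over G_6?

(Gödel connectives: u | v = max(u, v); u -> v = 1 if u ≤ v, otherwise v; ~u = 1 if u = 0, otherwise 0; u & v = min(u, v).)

The minimum is attained at P = 0.2, Q = 0:
  (P & Q) = min(0.2, 0) = 0
  (Q -> Q): 0 ≤ 0, so result = 1
  (P & (Q -> Q)) = min(0.2, 1) = 0.2
  ((P & Q) | (P & (Q -> Q))) = max(0, 0.2) = 0.2
  ~((P & Q) | (P & (Q -> Q))): Gödel ¬ of 0.2 = 0 (operand ≠ 0)
  (P | ~((P & Q) | (P & (Q -> Q)))) = max(0.2, 0) = 0.2
Checking all 36 assignments confirms none give a value below 0.20.

0.20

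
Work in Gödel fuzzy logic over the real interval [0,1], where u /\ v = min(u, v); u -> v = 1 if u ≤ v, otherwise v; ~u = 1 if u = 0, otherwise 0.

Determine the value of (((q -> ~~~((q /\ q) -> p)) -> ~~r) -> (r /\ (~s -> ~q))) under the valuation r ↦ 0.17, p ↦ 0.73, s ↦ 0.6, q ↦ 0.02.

0.17

(q /\ q) = min(0.02, 0.02) = 0.02
((q /\ q) -> p): 0.02 ≤ 0.73, so result = 1
~((q /\ q) -> p): Gödel ¬ of 1 = 0 (operand ≠ 0)
~~((q /\ q) -> p): Gödel ¬ of 0 = 1 (operand is 0)
~~~((q /\ q) -> p): Gödel ¬ of 1 = 0 (operand ≠ 0)
(q -> ~~~((q /\ q) -> p)): 0.02 > 0, so result = 0
~r: Gödel ¬ of 0.17 = 0 (operand ≠ 0)
~~r: Gödel ¬ of 0 = 1 (operand is 0)
((q -> ~~~((q /\ q) -> p)) -> ~~r): 0 ≤ 1, so result = 1
~s: Gödel ¬ of 0.6 = 0 (operand ≠ 0)
~q: Gödel ¬ of 0.02 = 0 (operand ≠ 0)
(~s -> ~q): 0 ≤ 0, so result = 1
(r /\ (~s -> ~q)) = min(0.17, 1) = 0.17
(((q -> ~~~((q /\ q) -> p)) -> ~~r) -> (r /\ (~s -> ~q))): 1 > 0.17, so result = 0.17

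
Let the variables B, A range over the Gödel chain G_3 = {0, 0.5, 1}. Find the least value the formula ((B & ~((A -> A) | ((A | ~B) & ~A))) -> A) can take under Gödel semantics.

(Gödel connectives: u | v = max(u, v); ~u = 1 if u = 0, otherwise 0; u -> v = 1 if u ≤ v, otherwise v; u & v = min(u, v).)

1.00

Every assignment gives 1. For instance at B = 0, A = 0:
  (A -> A): 0 ≤ 0, so result = 1
  ~B: Gödel ¬ of 0 = 1 (operand is 0)
  (A | ~B) = max(0, 1) = 1
  ~A: Gödel ¬ of 0 = 1 (operand is 0)
  ((A | ~B) & ~A) = min(1, 1) = 1
  ((A -> A) | ((A | ~B) & ~A)) = max(1, 1) = 1
  ~((A -> A) | ((A | ~B) & ~A)): Gödel ¬ of 1 = 0 (operand ≠ 0)
  (B & ~((A -> A) | ((A | ~B) & ~A))) = min(0, 0) = 0
  ((B & ~((A -> A) | ((A | ~B) & ~A))) -> A): 0 ≤ 0, so result = 1
All 9 assignments give value 1 — the formula is a G_3-tautology.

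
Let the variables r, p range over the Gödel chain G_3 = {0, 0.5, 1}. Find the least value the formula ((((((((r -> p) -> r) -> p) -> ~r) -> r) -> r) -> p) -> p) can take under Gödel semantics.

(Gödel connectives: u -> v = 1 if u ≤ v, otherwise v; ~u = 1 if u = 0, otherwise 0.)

0.50

The minimum is attained at r = 0.5, p = 0.5:
  (r -> p): 0.5 ≤ 0.5, so result = 1
  ((r -> p) -> r): 1 > 0.5, so result = 0.5
  (((r -> p) -> r) -> p): 0.5 ≤ 0.5, so result = 1
  ~r: Gödel ¬ of 0.5 = 0 (operand ≠ 0)
  ((((r -> p) -> r) -> p) -> ~r): 1 > 0, so result = 0
  (((((r -> p) -> r) -> p) -> ~r) -> r): 0 ≤ 0.5, so result = 1
  ((((((r -> p) -> r) -> p) -> ~r) -> r) -> r): 1 > 0.5, so result = 0.5
  (((((((r -> p) -> r) -> p) -> ~r) -> r) -> r) -> p): 0.5 ≤ 0.5, so result = 1
  ((((((((r -> p) -> r) -> p) -> ~r) -> r) -> r) -> p) -> p): 1 > 0.5, so result = 0.5
Checking all 9 assignments confirms none give a value below 0.50.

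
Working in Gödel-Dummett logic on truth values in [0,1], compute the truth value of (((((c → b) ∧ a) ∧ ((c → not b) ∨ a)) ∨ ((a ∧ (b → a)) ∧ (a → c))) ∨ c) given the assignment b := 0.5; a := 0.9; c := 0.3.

0.90

(c → b): 0.3 ≤ 0.5, so result = 1
((c → b) ∧ a) = min(1, 0.9) = 0.9
not b: Gödel ¬ of 0.5 = 0 (operand ≠ 0)
(c → not b): 0.3 > 0, so result = 0
((c → not b) ∨ a) = max(0, 0.9) = 0.9
(((c → b) ∧ a) ∧ ((c → not b) ∨ a)) = min(0.9, 0.9) = 0.9
(b → a): 0.5 ≤ 0.9, so result = 1
(a ∧ (b → a)) = min(0.9, 1) = 0.9
(a → c): 0.9 > 0.3, so result = 0.3
((a ∧ (b → a)) ∧ (a → c)) = min(0.9, 0.3) = 0.3
((((c → b) ∧ a) ∧ ((c → not b) ∨ a)) ∨ ((a ∧ (b → a)) ∧ (a → c))) = max(0.9, 0.3) = 0.9
(((((c → b) ∧ a) ∧ ((c → not b) ∨ a)) ∨ ((a ∧ (b → a)) ∧ (a → c))) ∨ c) = max(0.9, 0.3) = 0.9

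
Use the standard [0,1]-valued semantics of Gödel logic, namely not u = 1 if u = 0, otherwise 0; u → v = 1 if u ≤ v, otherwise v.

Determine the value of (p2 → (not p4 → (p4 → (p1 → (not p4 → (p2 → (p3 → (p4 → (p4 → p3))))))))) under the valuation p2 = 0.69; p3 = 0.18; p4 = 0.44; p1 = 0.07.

1.00

not p4: Gödel ¬ of 0.44 = 0 (operand ≠ 0)
not p4: Gödel ¬ of 0.44 = 0 (operand ≠ 0)
(p4 → p3): 0.44 > 0.18, so result = 0.18
(p4 → (p4 → p3)): 0.44 > 0.18, so result = 0.18
(p3 → (p4 → (p4 → p3))): 0.18 ≤ 0.18, so result = 1
(p2 → (p3 → (p4 → (p4 → p3)))): 0.69 ≤ 1, so result = 1
(not p4 → (p2 → (p3 → (p4 → (p4 → p3))))): 0 ≤ 1, so result = 1
(p1 → (not p4 → (p2 → (p3 → (p4 → (p4 → p3)))))): 0.07 ≤ 1, so result = 1
(p4 → (p1 → (not p4 → (p2 → (p3 → (p4 → (p4 → p3))))))): 0.44 ≤ 1, so result = 1
(not p4 → (p4 → (p1 → (not p4 → (p2 → (p3 → (p4 → (p4 → p3)))))))): 0 ≤ 1, so result = 1
(p2 → (not p4 → (p4 → (p1 → (not p4 → (p2 → (p3 → (p4 → (p4 → p3))))))))): 0.69 ≤ 1, so result = 1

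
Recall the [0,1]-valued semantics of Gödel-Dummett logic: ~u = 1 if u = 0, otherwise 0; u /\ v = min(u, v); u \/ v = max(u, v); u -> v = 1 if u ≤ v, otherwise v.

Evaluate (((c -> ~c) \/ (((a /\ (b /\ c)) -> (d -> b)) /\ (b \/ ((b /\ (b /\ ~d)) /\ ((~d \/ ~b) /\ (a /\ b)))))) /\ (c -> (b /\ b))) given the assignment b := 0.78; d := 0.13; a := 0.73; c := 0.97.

0.78

~c: Gödel ¬ of 0.97 = 0 (operand ≠ 0)
(c -> ~c): 0.97 > 0, so result = 0
(b /\ c) = min(0.78, 0.97) = 0.78
(a /\ (b /\ c)) = min(0.73, 0.78) = 0.73
(d -> b): 0.13 ≤ 0.78, so result = 1
((a /\ (b /\ c)) -> (d -> b)): 0.73 ≤ 1, so result = 1
~d: Gödel ¬ of 0.13 = 0 (operand ≠ 0)
(b /\ ~d) = min(0.78, 0) = 0
(b /\ (b /\ ~d)) = min(0.78, 0) = 0
~d: Gödel ¬ of 0.13 = 0 (operand ≠ 0)
~b: Gödel ¬ of 0.78 = 0 (operand ≠ 0)
(~d \/ ~b) = max(0, 0) = 0
(a /\ b) = min(0.73, 0.78) = 0.73
((~d \/ ~b) /\ (a /\ b)) = min(0, 0.73) = 0
((b /\ (b /\ ~d)) /\ ((~d \/ ~b) /\ (a /\ b))) = min(0, 0) = 0
(b \/ ((b /\ (b /\ ~d)) /\ ((~d \/ ~b) /\ (a /\ b)))) = max(0.78, 0) = 0.78
(((a /\ (b /\ c)) -> (d -> b)) /\ (b \/ ((b /\ (b /\ ~d)) /\ ((~d \/ ~b) /\ (a /\ b))))) = min(1, 0.78) = 0.78
((c -> ~c) \/ (((a /\ (b /\ c)) -> (d -> b)) /\ (b \/ ((b /\ (b /\ ~d)) /\ ((~d \/ ~b) /\ (a /\ b)))))) = max(0, 0.78) = 0.78
(b /\ b) = min(0.78, 0.78) = 0.78
(c -> (b /\ b)): 0.97 > 0.78, so result = 0.78
(((c -> ~c) \/ (((a /\ (b /\ c)) -> (d -> b)) /\ (b \/ ((b /\ (b /\ ~d)) /\ ((~d \/ ~b) /\ (a /\ b)))))) /\ (c -> (b /\ b))) = min(0.78, 0.78) = 0.78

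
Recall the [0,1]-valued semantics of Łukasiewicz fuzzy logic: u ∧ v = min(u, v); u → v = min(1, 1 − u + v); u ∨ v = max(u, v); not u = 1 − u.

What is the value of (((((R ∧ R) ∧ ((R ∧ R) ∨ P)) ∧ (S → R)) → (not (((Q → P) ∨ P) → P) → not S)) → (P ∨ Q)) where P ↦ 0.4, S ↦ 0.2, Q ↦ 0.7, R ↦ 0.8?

0.70

(R ∧ R) = min(0.8, 0.8) = 0.8
(R ∧ R) = min(0.8, 0.8) = 0.8
((R ∧ R) ∨ P) = max(0.8, 0.4) = 0.8
((R ∧ R) ∧ ((R ∧ R) ∨ P)) = min(0.8, 0.8) = 0.8
(S → R): min(1, 1 − 0.2 + 0.8) = 1
(((R ∧ R) ∧ ((R ∧ R) ∨ P)) ∧ (S → R)) = min(0.8, 1) = 0.8
(Q → P): min(1, 1 − 0.7 + 0.4) = 0.7
((Q → P) ∨ P) = max(0.7, 0.4) = 0.7
(((Q → P) ∨ P) → P): min(1, 1 − 0.7 + 0.4) = 0.7
not (((Q → P) ∨ P) → P): Łukasiewicz ¬ gives 1 − 0.7 = 0.3
not S: Łukasiewicz ¬ gives 1 − 0.2 = 0.8
(not (((Q → P) ∨ P) → P) → not S): min(1, 1 − 0.3 + 0.8) = 1
((((R ∧ R) ∧ ((R ∧ R) ∨ P)) ∧ (S → R)) → (not (((Q → P) ∨ P) → P) → not S)): min(1, 1 − 0.8 + 1) = 1
(P ∨ Q) = max(0.4, 0.7) = 0.7
(((((R ∧ R) ∧ ((R ∧ R) ∨ P)) ∧ (S → R)) → (not (((Q → P) ∨ P) → P) → not S)) → (P ∨ Q)): min(1, 1 − 1 + 0.7) = 0.7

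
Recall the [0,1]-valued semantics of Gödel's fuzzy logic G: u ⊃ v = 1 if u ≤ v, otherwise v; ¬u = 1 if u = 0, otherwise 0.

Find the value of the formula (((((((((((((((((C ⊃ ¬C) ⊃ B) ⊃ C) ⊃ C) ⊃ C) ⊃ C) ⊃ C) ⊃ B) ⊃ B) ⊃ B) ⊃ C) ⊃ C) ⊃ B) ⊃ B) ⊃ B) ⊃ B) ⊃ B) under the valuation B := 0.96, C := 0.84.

¬C: Gödel ¬ of 0.84 = 0 (operand ≠ 0)
(C ⊃ ¬C): 0.84 > 0, so result = 0
((C ⊃ ¬C) ⊃ B): 0 ≤ 0.96, so result = 1
(((C ⊃ ¬C) ⊃ B) ⊃ C): 1 > 0.84, so result = 0.84
((((C ⊃ ¬C) ⊃ B) ⊃ C) ⊃ C): 0.84 ≤ 0.84, so result = 1
(((((C ⊃ ¬C) ⊃ B) ⊃ C) ⊃ C) ⊃ C): 1 > 0.84, so result = 0.84
((((((C ⊃ ¬C) ⊃ B) ⊃ C) ⊃ C) ⊃ C) ⊃ C): 0.84 ≤ 0.84, so result = 1
(((((((C ⊃ ¬C) ⊃ B) ⊃ C) ⊃ C) ⊃ C) ⊃ C) ⊃ C): 1 > 0.84, so result = 0.84
((((((((C ⊃ ¬C) ⊃ B) ⊃ C) ⊃ C) ⊃ C) ⊃ C) ⊃ C) ⊃ B): 0.84 ≤ 0.96, so result = 1
(((((((((C ⊃ ¬C) ⊃ B) ⊃ C) ⊃ C) ⊃ C) ⊃ C) ⊃ C) ⊃ B) ⊃ B): 1 > 0.96, so result = 0.96
((((((((((C ⊃ ¬C) ⊃ B) ⊃ C) ⊃ C) ⊃ C) ⊃ C) ⊃ C) ⊃ B) ⊃ B) ⊃ B): 0.96 ≤ 0.96, so result = 1
(((((((((((C ⊃ ¬C) ⊃ B) ⊃ C) ⊃ C) ⊃ C) ⊃ C) ⊃ C) ⊃ B) ⊃ B) ⊃ B) ⊃ C): 1 > 0.84, so result = 0.84
((((((((((((C ⊃ ¬C) ⊃ B) ⊃ C) ⊃ C) ⊃ C) ⊃ C) ⊃ C) ⊃ B) ⊃ B) ⊃ B) ⊃ C) ⊃ C): 0.84 ≤ 0.84, so result = 1
(((((((((((((C ⊃ ¬C) ⊃ B) ⊃ C) ⊃ C) ⊃ C) ⊃ C) ⊃ C) ⊃ B) ⊃ B) ⊃ B) ⊃ C) ⊃ C) ⊃ B): 1 > 0.96, so result = 0.96
((((((((((((((C ⊃ ¬C) ⊃ B) ⊃ C) ⊃ C) ⊃ C) ⊃ C) ⊃ C) ⊃ B) ⊃ B) ⊃ B) ⊃ C) ⊃ C) ⊃ B) ⊃ B): 0.96 ≤ 0.96, so result = 1
(((((((((((((((C ⊃ ¬C) ⊃ B) ⊃ C) ⊃ C) ⊃ C) ⊃ C) ⊃ C) ⊃ B) ⊃ B) ⊃ B) ⊃ C) ⊃ C) ⊃ B) ⊃ B) ⊃ B): 1 > 0.96, so result = 0.96
((((((((((((((((C ⊃ ¬C) ⊃ B) ⊃ C) ⊃ C) ⊃ C) ⊃ C) ⊃ C) ⊃ B) ⊃ B) ⊃ B) ⊃ C) ⊃ C) ⊃ B) ⊃ B) ⊃ B) ⊃ B): 0.96 ≤ 0.96, so result = 1
(((((((((((((((((C ⊃ ¬C) ⊃ B) ⊃ C) ⊃ C) ⊃ C) ⊃ C) ⊃ C) ⊃ B) ⊃ B) ⊃ B) ⊃ C) ⊃ C) ⊃ B) ⊃ B) ⊃ B) ⊃ B) ⊃ B): 1 > 0.96, so result = 0.96

0.96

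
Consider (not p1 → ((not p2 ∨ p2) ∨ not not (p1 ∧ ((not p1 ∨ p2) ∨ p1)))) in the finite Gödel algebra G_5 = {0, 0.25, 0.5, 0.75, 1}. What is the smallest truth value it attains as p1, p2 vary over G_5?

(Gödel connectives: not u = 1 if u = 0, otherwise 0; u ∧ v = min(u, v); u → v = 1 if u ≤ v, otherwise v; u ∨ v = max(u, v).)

0.25

The minimum is attained at p1 = 0, p2 = 0.25:
  not p1: Gödel ¬ of 0 = 1 (operand is 0)
  not p2: Gödel ¬ of 0.25 = 0 (operand ≠ 0)
  (not p2 ∨ p2) = max(0, 0.25) = 0.25
  not p1: Gödel ¬ of 0 = 1 (operand is 0)
  (not p1 ∨ p2) = max(1, 0.25) = 1
  ((not p1 ∨ p2) ∨ p1) = max(1, 0) = 1
  (p1 ∧ ((not p1 ∨ p2) ∨ p1)) = min(0, 1) = 0
  not (p1 ∧ ((not p1 ∨ p2) ∨ p1)): Gödel ¬ of 0 = 1 (operand is 0)
  not not (p1 ∧ ((not p1 ∨ p2) ∨ p1)): Gödel ¬ of 1 = 0 (operand ≠ 0)
  ((not p2 ∨ p2) ∨ not not (p1 ∧ ((not p1 ∨ p2) ∨ p1))) = max(0.25, 0) = 0.25
  (not p1 → ((not p2 ∨ p2) ∨ not not (p1 ∧ ((not p1 ∨ p2) ∨ p1)))): 1 > 0.25, so result = 0.25
Checking all 25 assignments confirms none give a value below 0.25.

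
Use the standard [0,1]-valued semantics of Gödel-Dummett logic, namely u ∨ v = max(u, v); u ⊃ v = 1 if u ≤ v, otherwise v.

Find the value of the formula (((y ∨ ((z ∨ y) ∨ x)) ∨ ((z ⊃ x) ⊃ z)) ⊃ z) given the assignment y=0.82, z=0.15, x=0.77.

(z ∨ y) = max(0.15, 0.82) = 0.82
((z ∨ y) ∨ x) = max(0.82, 0.77) = 0.82
(y ∨ ((z ∨ y) ∨ x)) = max(0.82, 0.82) = 0.82
(z ⊃ x): 0.15 ≤ 0.77, so result = 1
((z ⊃ x) ⊃ z): 1 > 0.15, so result = 0.15
((y ∨ ((z ∨ y) ∨ x)) ∨ ((z ⊃ x) ⊃ z)) = max(0.82, 0.15) = 0.82
(((y ∨ ((z ∨ y) ∨ x)) ∨ ((z ⊃ x) ⊃ z)) ⊃ z): 0.82 > 0.15, so result = 0.15

0.15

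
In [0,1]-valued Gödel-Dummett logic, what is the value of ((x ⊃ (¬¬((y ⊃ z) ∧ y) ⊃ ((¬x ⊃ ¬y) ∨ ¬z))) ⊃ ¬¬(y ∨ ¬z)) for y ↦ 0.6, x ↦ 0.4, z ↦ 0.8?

(y ⊃ z): 0.6 ≤ 0.8, so result = 1
((y ⊃ z) ∧ y) = min(1, 0.6) = 0.6
¬((y ⊃ z) ∧ y): Gödel ¬ of 0.6 = 0 (operand ≠ 0)
¬¬((y ⊃ z) ∧ y): Gödel ¬ of 0 = 1 (operand is 0)
¬x: Gödel ¬ of 0.4 = 0 (operand ≠ 0)
¬y: Gödel ¬ of 0.6 = 0 (operand ≠ 0)
(¬x ⊃ ¬y): 0 ≤ 0, so result = 1
¬z: Gödel ¬ of 0.8 = 0 (operand ≠ 0)
((¬x ⊃ ¬y) ∨ ¬z) = max(1, 0) = 1
(¬¬((y ⊃ z) ∧ y) ⊃ ((¬x ⊃ ¬y) ∨ ¬z)): 1 ≤ 1, so result = 1
(x ⊃ (¬¬((y ⊃ z) ∧ y) ⊃ ((¬x ⊃ ¬y) ∨ ¬z))): 0.4 ≤ 1, so result = 1
¬z: Gödel ¬ of 0.8 = 0 (operand ≠ 0)
(y ∨ ¬z) = max(0.6, 0) = 0.6
¬(y ∨ ¬z): Gödel ¬ of 0.6 = 0 (operand ≠ 0)
¬¬(y ∨ ¬z): Gödel ¬ of 0 = 1 (operand is 0)
((x ⊃ (¬¬((y ⊃ z) ∧ y) ⊃ ((¬x ⊃ ¬y) ∨ ¬z))) ⊃ ¬¬(y ∨ ¬z)): 1 ≤ 1, so result = 1

1.00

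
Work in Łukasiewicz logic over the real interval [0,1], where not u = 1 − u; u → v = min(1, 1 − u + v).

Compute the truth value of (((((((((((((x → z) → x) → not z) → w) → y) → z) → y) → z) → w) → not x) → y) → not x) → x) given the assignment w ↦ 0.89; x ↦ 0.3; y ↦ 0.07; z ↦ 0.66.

(x → z): min(1, 1 − 0.3 + 0.66) = 1
((x → z) → x): min(1, 1 − 1 + 0.3) = 0.3
not z: Łukasiewicz ¬ gives 1 − 0.66 = 0.34
(((x → z) → x) → not z): min(1, 1 − 0.3 + 0.34) = 1
((((x → z) → x) → not z) → w): min(1, 1 − 1 + 0.89) = 0.89
(((((x → z) → x) → not z) → w) → y): min(1, 1 − 0.89 + 0.07) = 0.18
((((((x → z) → x) → not z) → w) → y) → z): min(1, 1 − 0.18 + 0.66) = 1
(((((((x → z) → x) → not z) → w) → y) → z) → y): min(1, 1 − 1 + 0.07) = 0.07
((((((((x → z) → x) → not z) → w) → y) → z) → y) → z): min(1, 1 − 0.07 + 0.66) = 1
(((((((((x → z) → x) → not z) → w) → y) → z) → y) → z) → w): min(1, 1 − 1 + 0.89) = 0.89
not x: Łukasiewicz ¬ gives 1 − 0.3 = 0.7
((((((((((x → z) → x) → not z) → w) → y) → z) → y) → z) → w) → not x): min(1, 1 − 0.89 + 0.7) = 0.81
(((((((((((x → z) → x) → not z) → w) → y) → z) → y) → z) → w) → not x) → y): min(1, 1 − 0.81 + 0.07) = 0.26
not x: Łukasiewicz ¬ gives 1 − 0.3 = 0.7
((((((((((((x → z) → x) → not z) → w) → y) → z) → y) → z) → w) → not x) → y) → not x): min(1, 1 − 0.26 + 0.7) = 1
(((((((((((((x → z) → x) → not z) → w) → y) → z) → y) → z) → w) → not x) → y) → not x) → x): min(1, 1 − 1 + 0.3) = 0.3

0.30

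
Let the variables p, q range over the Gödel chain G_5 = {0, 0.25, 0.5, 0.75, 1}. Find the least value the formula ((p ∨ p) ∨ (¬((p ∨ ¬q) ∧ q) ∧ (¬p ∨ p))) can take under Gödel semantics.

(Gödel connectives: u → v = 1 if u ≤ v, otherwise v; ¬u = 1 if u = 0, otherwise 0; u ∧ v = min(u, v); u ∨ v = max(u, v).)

0.25

The minimum is attained at p = 0.25, q = 0:
  (p ∨ p) = max(0.25, 0.25) = 0.25
  ¬q: Gödel ¬ of 0 = 1 (operand is 0)
  (p ∨ ¬q) = max(0.25, 1) = 1
  ((p ∨ ¬q) ∧ q) = min(1, 0) = 0
  ¬((p ∨ ¬q) ∧ q): Gödel ¬ of 0 = 1 (operand is 0)
  ¬p: Gödel ¬ of 0.25 = 0 (operand ≠ 0)
  (¬p ∨ p) = max(0, 0.25) = 0.25
  (¬((p ∨ ¬q) ∧ q) ∧ (¬p ∨ p)) = min(1, 0.25) = 0.25
  ((p ∨ p) ∨ (¬((p ∨ ¬q) ∧ q) ∧ (¬p ∨ p))) = max(0.25, 0.25) = 0.25
Checking all 25 assignments confirms none give a value below 0.25.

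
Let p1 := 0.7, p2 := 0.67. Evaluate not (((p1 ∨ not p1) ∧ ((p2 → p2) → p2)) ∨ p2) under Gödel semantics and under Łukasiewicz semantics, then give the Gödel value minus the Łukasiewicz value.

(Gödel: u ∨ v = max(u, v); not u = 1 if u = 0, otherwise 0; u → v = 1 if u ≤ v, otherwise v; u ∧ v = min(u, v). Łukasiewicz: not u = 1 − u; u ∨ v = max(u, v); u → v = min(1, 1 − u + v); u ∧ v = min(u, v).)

Gödel evaluation:
  not p1: Gödel ¬ of 0.7 = 0 (operand ≠ 0)
  (p1 ∨ not p1) = max(0.7, 0) = 0.7
  (p2 → p2): 0.67 ≤ 0.67, so result = 1
  ((p2 → p2) → p2): 1 > 0.67, so result = 0.67
  ((p1 ∨ not p1) ∧ ((p2 → p2) → p2)) = min(0.7, 0.67) = 0.67
  (((p1 ∨ not p1) ∧ ((p2 → p2) → p2)) ∨ p2) = max(0.67, 0.67) = 0.67
  not (((p1 ∨ not p1) ∧ ((p2 → p2) → p2)) ∨ p2): Gödel ¬ of 0.67 = 0 (operand ≠ 0)
  Gödel value = 0
Łukasiewicz evaluation:
  not p1: Łukasiewicz ¬ gives 1 − 0.7 = 0.3
  (p1 ∨ not p1) = max(0.7, 0.3) = 0.7
  (p2 → p2): min(1, 1 − 0.67 + 0.67) = 1
  ((p2 → p2) → p2): min(1, 1 − 1 + 0.67) = 0.67
  ((p1 ∨ not p1) ∧ ((p2 → p2) → p2)) = min(0.7, 0.67) = 0.67
  (((p1 ∨ not p1) ∧ ((p2 → p2) → p2)) ∨ p2) = max(0.67, 0.67) = 0.67
  not (((p1 ∨ not p1) ∧ ((p2 → p2) → p2)) ∨ p2): Łukasiewicz ¬ gives 1 − 0.67 = 0.33
  Łukasiewicz value = 0.33
Difference: 0 − 0.33 = -0.33

-0.33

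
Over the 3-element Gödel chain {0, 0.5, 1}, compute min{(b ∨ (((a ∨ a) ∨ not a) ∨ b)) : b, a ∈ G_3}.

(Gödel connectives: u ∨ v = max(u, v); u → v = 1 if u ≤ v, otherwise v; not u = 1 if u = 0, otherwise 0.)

The minimum is attained at b = 0, a = 0.5:
  (a ∨ a) = max(0.5, 0.5) = 0.5
  not a: Gödel ¬ of 0.5 = 0 (operand ≠ 0)
  ((a ∨ a) ∨ not a) = max(0.5, 0) = 0.5
  (((a ∨ a) ∨ not a) ∨ b) = max(0.5, 0) = 0.5
  (b ∨ (((a ∨ a) ∨ not a) ∨ b)) = max(0, 0.5) = 0.5
Checking all 9 assignments confirms none give a value below 0.50.

0.50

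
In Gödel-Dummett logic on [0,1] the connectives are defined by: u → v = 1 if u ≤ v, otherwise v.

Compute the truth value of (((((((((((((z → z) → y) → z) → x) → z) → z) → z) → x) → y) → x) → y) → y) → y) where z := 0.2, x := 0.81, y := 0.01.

0.01

(z → z): 0.2 ≤ 0.2, so result = 1
((z → z) → y): 1 > 0.01, so result = 0.01
(((z → z) → y) → z): 0.01 ≤ 0.2, so result = 1
((((z → z) → y) → z) → x): 1 > 0.81, so result = 0.81
(((((z → z) → y) → z) → x) → z): 0.81 > 0.2, so result = 0.2
((((((z → z) → y) → z) → x) → z) → z): 0.2 ≤ 0.2, so result = 1
(((((((z → z) → y) → z) → x) → z) → z) → z): 1 > 0.2, so result = 0.2
((((((((z → z) → y) → z) → x) → z) → z) → z) → x): 0.2 ≤ 0.81, so result = 1
(((((((((z → z) → y) → z) → x) → z) → z) → z) → x) → y): 1 > 0.01, so result = 0.01
((((((((((z → z) → y) → z) → x) → z) → z) → z) → x) → y) → x): 0.01 ≤ 0.81, so result = 1
(((((((((((z → z) → y) → z) → x) → z) → z) → z) → x) → y) → x) → y): 1 > 0.01, so result = 0.01
((((((((((((z → z) → y) → z) → x) → z) → z) → z) → x) → y) → x) → y) → y): 0.01 ≤ 0.01, so result = 1
(((((((((((((z → z) → y) → z) → x) → z) → z) → z) → x) → y) → x) → y) → y) → y): 1 > 0.01, so result = 0.01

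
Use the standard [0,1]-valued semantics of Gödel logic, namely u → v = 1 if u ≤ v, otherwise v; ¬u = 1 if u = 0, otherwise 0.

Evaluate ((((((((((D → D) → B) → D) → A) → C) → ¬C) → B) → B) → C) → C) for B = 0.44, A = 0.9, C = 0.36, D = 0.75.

(D → D): 0.75 ≤ 0.75, so result = 1
((D → D) → B): 1 > 0.44, so result = 0.44
(((D → D) → B) → D): 0.44 ≤ 0.75, so result = 1
((((D → D) → B) → D) → A): 1 > 0.9, so result = 0.9
(((((D → D) → B) → D) → A) → C): 0.9 > 0.36, so result = 0.36
¬C: Gödel ¬ of 0.36 = 0 (operand ≠ 0)
((((((D → D) → B) → D) → A) → C) → ¬C): 0.36 > 0, so result = 0
(((((((D → D) → B) → D) → A) → C) → ¬C) → B): 0 ≤ 0.44, so result = 1
((((((((D → D) → B) → D) → A) → C) → ¬C) → B) → B): 1 > 0.44, so result = 0.44
(((((((((D → D) → B) → D) → A) → C) → ¬C) → B) → B) → C): 0.44 > 0.36, so result = 0.36
((((((((((D → D) → B) → D) → A) → C) → ¬C) → B) → B) → C) → C): 0.36 ≤ 0.36, so result = 1

1.00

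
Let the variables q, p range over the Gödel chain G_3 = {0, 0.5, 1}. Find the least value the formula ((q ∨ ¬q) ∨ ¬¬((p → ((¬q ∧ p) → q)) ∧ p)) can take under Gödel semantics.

0.50

The minimum is attained at q = 0.5, p = 0:
  ¬q: Gödel ¬ of 0.5 = 0 (operand ≠ 0)
  (q ∨ ¬q) = max(0.5, 0) = 0.5
  ¬q: Gödel ¬ of 0.5 = 0 (operand ≠ 0)
  (¬q ∧ p) = min(0, 0) = 0
  ((¬q ∧ p) → q): 0 ≤ 0.5, so result = 1
  (p → ((¬q ∧ p) → q)): 0 ≤ 1, so result = 1
  ((p → ((¬q ∧ p) → q)) ∧ p) = min(1, 0) = 0
  ¬((p → ((¬q ∧ p) → q)) ∧ p): Gödel ¬ of 0 = 1 (operand is 0)
  ¬¬((p → ((¬q ∧ p) → q)) ∧ p): Gödel ¬ of 1 = 0 (operand ≠ 0)
  ((q ∨ ¬q) ∨ ¬¬((p → ((¬q ∧ p) → q)) ∧ p)) = max(0.5, 0) = 0.5
Checking all 9 assignments confirms none give a value below 0.50.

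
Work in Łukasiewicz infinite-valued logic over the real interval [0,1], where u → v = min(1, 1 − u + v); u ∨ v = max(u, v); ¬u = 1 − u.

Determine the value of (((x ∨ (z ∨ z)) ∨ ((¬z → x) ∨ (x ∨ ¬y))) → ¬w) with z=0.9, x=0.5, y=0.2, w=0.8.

(z ∨ z) = max(0.9, 0.9) = 0.9
(x ∨ (z ∨ z)) = max(0.5, 0.9) = 0.9
¬z: Łukasiewicz ¬ gives 1 − 0.9 = 0.1
(¬z → x): min(1, 1 − 0.1 + 0.5) = 1
¬y: Łukasiewicz ¬ gives 1 − 0.2 = 0.8
(x ∨ ¬y) = max(0.5, 0.8) = 0.8
((¬z → x) ∨ (x ∨ ¬y)) = max(1, 0.8) = 1
((x ∨ (z ∨ z)) ∨ ((¬z → x) ∨ (x ∨ ¬y))) = max(0.9, 1) = 1
¬w: Łukasiewicz ¬ gives 1 − 0.8 = 0.2
(((x ∨ (z ∨ z)) ∨ ((¬z → x) ∨ (x ∨ ¬y))) → ¬w): min(1, 1 − 1 + 0.2) = 0.2

0.20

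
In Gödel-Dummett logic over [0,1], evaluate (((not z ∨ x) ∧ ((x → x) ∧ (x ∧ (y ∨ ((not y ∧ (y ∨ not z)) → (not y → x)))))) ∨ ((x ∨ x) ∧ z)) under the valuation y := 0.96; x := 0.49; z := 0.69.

not z: Gödel ¬ of 0.69 = 0 (operand ≠ 0)
(not z ∨ x) = max(0, 0.49) = 0.49
(x → x): 0.49 ≤ 0.49, so result = 1
not y: Gödel ¬ of 0.96 = 0 (operand ≠ 0)
not z: Gödel ¬ of 0.69 = 0 (operand ≠ 0)
(y ∨ not z) = max(0.96, 0) = 0.96
(not y ∧ (y ∨ not z)) = min(0, 0.96) = 0
not y: Gödel ¬ of 0.96 = 0 (operand ≠ 0)
(not y → x): 0 ≤ 0.49, so result = 1
((not y ∧ (y ∨ not z)) → (not y → x)): 0 ≤ 1, so result = 1
(y ∨ ((not y ∧ (y ∨ not z)) → (not y → x))) = max(0.96, 1) = 1
(x ∧ (y ∨ ((not y ∧ (y ∨ not z)) → (not y → x)))) = min(0.49, 1) = 0.49
((x → x) ∧ (x ∧ (y ∨ ((not y ∧ (y ∨ not z)) → (not y → x))))) = min(1, 0.49) = 0.49
((not z ∨ x) ∧ ((x → x) ∧ (x ∧ (y ∨ ((not y ∧ (y ∨ not z)) → (not y → x)))))) = min(0.49, 0.49) = 0.49
(x ∨ x) = max(0.49, 0.49) = 0.49
((x ∨ x) ∧ z) = min(0.49, 0.69) = 0.49
(((not z ∨ x) ∧ ((x → x) ∧ (x ∧ (y ∨ ((not y ∧ (y ∨ not z)) → (not y → x)))))) ∨ ((x ∨ x) ∧ z)) = max(0.49, 0.49) = 0.49

0.49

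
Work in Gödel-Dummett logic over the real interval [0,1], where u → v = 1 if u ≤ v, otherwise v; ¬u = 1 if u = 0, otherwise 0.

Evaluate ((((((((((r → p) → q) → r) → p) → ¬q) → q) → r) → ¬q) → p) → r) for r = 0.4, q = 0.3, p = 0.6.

(r → p): 0.4 ≤ 0.6, so result = 1
((r → p) → q): 1 > 0.3, so result = 0.3
(((r → p) → q) → r): 0.3 ≤ 0.4, so result = 1
((((r → p) → q) → r) → p): 1 > 0.6, so result = 0.6
¬q: Gödel ¬ of 0.3 = 0 (operand ≠ 0)
(((((r → p) → q) → r) → p) → ¬q): 0.6 > 0, so result = 0
((((((r → p) → q) → r) → p) → ¬q) → q): 0 ≤ 0.3, so result = 1
(((((((r → p) → q) → r) → p) → ¬q) → q) → r): 1 > 0.4, so result = 0.4
¬q: Gödel ¬ of 0.3 = 0 (operand ≠ 0)
((((((((r → p) → q) → r) → p) → ¬q) → q) → r) → ¬q): 0.4 > 0, so result = 0
(((((((((r → p) → q) → r) → p) → ¬q) → q) → r) → ¬q) → p): 0 ≤ 0.6, so result = 1
((((((((((r → p) → q) → r) → p) → ¬q) → q) → r) → ¬q) → p) → r): 1 > 0.4, so result = 0.4

0.40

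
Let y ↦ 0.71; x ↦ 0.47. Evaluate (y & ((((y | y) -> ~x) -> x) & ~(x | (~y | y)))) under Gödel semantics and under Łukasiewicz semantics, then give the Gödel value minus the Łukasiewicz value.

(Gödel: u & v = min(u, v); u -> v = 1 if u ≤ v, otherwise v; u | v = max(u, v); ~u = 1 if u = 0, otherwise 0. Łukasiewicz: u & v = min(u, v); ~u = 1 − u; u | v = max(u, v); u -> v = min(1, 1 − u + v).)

Gödel evaluation:
  (y | y) = max(0.71, 0.71) = 0.71
  ~x: Gödel ¬ of 0.47 = 0 (operand ≠ 0)
  ((y | y) -> ~x): 0.71 > 0, so result = 0
  (((y | y) -> ~x) -> x): 0 ≤ 0.47, so result = 1
  ~y: Gödel ¬ of 0.71 = 0 (operand ≠ 0)
  (~y | y) = max(0, 0.71) = 0.71
  (x | (~y | y)) = max(0.47, 0.71) = 0.71
  ~(x | (~y | y)): Gödel ¬ of 0.71 = 0 (operand ≠ 0)
  ((((y | y) -> ~x) -> x) & ~(x | (~y | y))) = min(1, 0) = 0
  (y & ((((y | y) -> ~x) -> x) & ~(x | (~y | y)))) = min(0.71, 0) = 0
  Gödel value = 0
Łukasiewicz evaluation:
  (y | y) = max(0.71, 0.71) = 0.71
  ~x: Łukasiewicz ¬ gives 1 − 0.47 = 0.53
  ((y | y) -> ~x): min(1, 1 − 0.71 + 0.53) = 0.82
  (((y | y) -> ~x) -> x): min(1, 1 − 0.82 + 0.47) = 0.65
  ~y: Łukasiewicz ¬ gives 1 − 0.71 = 0.29
  (~y | y) = max(0.29, 0.71) = 0.71
  (x | (~y | y)) = max(0.47, 0.71) = 0.71
  ~(x | (~y | y)): Łukasiewicz ¬ gives 1 − 0.71 = 0.29
  ((((y | y) -> ~x) -> x) & ~(x | (~y | y))) = min(0.65, 0.29) = 0.29
  (y & ((((y | y) -> ~x) -> x) & ~(x | (~y | y)))) = min(0.71, 0.29) = 0.29
  Łukasiewicz value = 0.29
Difference: 0 − 0.29 = -0.29

-0.29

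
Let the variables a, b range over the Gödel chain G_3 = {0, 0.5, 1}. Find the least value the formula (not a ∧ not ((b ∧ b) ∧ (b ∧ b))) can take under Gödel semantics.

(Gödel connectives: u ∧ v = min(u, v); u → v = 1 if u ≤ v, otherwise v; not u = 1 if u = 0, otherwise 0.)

The minimum is attained at a = 0, b = 0.5:
  not a: Gödel ¬ of 0 = 1 (operand is 0)
  (b ∧ b) = min(0.5, 0.5) = 0.5
  (b ∧ b) = min(0.5, 0.5) = 0.5
  ((b ∧ b) ∧ (b ∧ b)) = min(0.5, 0.5) = 0.5
  not ((b ∧ b) ∧ (b ∧ b)): Gödel ¬ of 0.5 = 0 (operand ≠ 0)
  (not a ∧ not ((b ∧ b) ∧ (b ∧ b))) = min(1, 0) = 0
Checking all 9 assignments confirms none give a value below 0.00.

0.00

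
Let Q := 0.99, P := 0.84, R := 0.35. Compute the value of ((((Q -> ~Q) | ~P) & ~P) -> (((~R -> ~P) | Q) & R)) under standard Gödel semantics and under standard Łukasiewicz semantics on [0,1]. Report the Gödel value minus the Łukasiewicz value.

0.00

Gödel evaluation:
  ~Q: Gödel ¬ of 0.99 = 0 (operand ≠ 0)
  (Q -> ~Q): 0.99 > 0, so result = 0
  ~P: Gödel ¬ of 0.84 = 0 (operand ≠ 0)
  ((Q -> ~Q) | ~P) = max(0, 0) = 0
  ~P: Gödel ¬ of 0.84 = 0 (operand ≠ 0)
  (((Q -> ~Q) | ~P) & ~P) = min(0, 0) = 0
  ~R: Gödel ¬ of 0.35 = 0 (operand ≠ 0)
  ~P: Gödel ¬ of 0.84 = 0 (operand ≠ 0)
  (~R -> ~P): 0 ≤ 0, so result = 1
  ((~R -> ~P) | Q) = max(1, 0.99) = 1
  (((~R -> ~P) | Q) & R) = min(1, 0.35) = 0.35
  ((((Q -> ~Q) | ~P) & ~P) -> (((~R -> ~P) | Q) & R)): 0 ≤ 0.35, so result = 1
  Gödel value = 1
Łukasiewicz evaluation:
  ~Q: Łukasiewicz ¬ gives 1 − 0.99 = 0.01
  (Q -> ~Q): min(1, 1 − 0.99 + 0.01) = 0.02
  ~P: Łukasiewicz ¬ gives 1 − 0.84 = 0.16
  ((Q -> ~Q) | ~P) = max(0.02, 0.16) = 0.16
  ~P: Łukasiewicz ¬ gives 1 − 0.84 = 0.16
  (((Q -> ~Q) | ~P) & ~P) = min(0.16, 0.16) = 0.16
  ~R: Łukasiewicz ¬ gives 1 − 0.35 = 0.65
  ~P: Łukasiewicz ¬ gives 1 − 0.84 = 0.16
  (~R -> ~P): min(1, 1 − 0.65 + 0.16) = 0.51
  ((~R -> ~P) | Q) = max(0.51, 0.99) = 0.99
  (((~R -> ~P) | Q) & R) = min(0.99, 0.35) = 0.35
  ((((Q -> ~Q) | ~P) & ~P) -> (((~R -> ~P) | Q) & R)): min(1, 1 − 0.16 + 0.35) = 1
  Łukasiewicz value = 1
Difference: 1 − 1 = 0.00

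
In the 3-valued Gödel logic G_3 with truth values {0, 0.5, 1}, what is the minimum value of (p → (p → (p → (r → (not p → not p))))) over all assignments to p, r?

Every assignment gives 1. For instance at p = 0, r = 0:
  not p: Gödel ¬ of 0 = 1 (operand is 0)
  not p: Gödel ¬ of 0 = 1 (operand is 0)
  (not p → not p): 1 ≤ 1, so result = 1
  (r → (not p → not p)): 0 ≤ 1, so result = 1
  (p → (r → (not p → not p))): 0 ≤ 1, so result = 1
  (p → (p → (r → (not p → not p)))): 0 ≤ 1, so result = 1
  (p → (p → (p → (r → (not p → not p))))): 0 ≤ 1, so result = 1
All 9 assignments give value 1 — the formula is a G_3-tautology.

1.00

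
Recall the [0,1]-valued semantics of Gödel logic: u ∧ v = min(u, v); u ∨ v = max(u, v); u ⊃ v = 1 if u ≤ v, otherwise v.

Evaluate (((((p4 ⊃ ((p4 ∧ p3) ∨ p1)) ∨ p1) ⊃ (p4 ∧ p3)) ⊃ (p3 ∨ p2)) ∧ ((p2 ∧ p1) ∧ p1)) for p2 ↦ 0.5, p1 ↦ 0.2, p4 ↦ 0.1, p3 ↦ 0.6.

(p4 ∧ p3) = min(0.1, 0.6) = 0.1
((p4 ∧ p3) ∨ p1) = max(0.1, 0.2) = 0.2
(p4 ⊃ ((p4 ∧ p3) ∨ p1)): 0.1 ≤ 0.2, so result = 1
((p4 ⊃ ((p4 ∧ p3) ∨ p1)) ∨ p1) = max(1, 0.2) = 1
(p4 ∧ p3) = min(0.1, 0.6) = 0.1
(((p4 ⊃ ((p4 ∧ p3) ∨ p1)) ∨ p1) ⊃ (p4 ∧ p3)): 1 > 0.1, so result = 0.1
(p3 ∨ p2) = max(0.6, 0.5) = 0.6
((((p4 ⊃ ((p4 ∧ p3) ∨ p1)) ∨ p1) ⊃ (p4 ∧ p3)) ⊃ (p3 ∨ p2)): 0.1 ≤ 0.6, so result = 1
(p2 ∧ p1) = min(0.5, 0.2) = 0.2
((p2 ∧ p1) ∧ p1) = min(0.2, 0.2) = 0.2
(((((p4 ⊃ ((p4 ∧ p3) ∨ p1)) ∨ p1) ⊃ (p4 ∧ p3)) ⊃ (p3 ∨ p2)) ∧ ((p2 ∧ p1) ∧ p1)) = min(1, 0.2) = 0.2

0.20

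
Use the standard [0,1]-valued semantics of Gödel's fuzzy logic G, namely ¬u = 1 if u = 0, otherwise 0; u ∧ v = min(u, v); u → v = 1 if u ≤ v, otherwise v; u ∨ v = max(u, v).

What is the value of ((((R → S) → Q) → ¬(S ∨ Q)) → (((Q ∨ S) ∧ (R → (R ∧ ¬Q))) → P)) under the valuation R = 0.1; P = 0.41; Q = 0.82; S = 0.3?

(R → S): 0.1 ≤ 0.3, so result = 1
((R → S) → Q): 1 > 0.82, so result = 0.82
(S ∨ Q) = max(0.3, 0.82) = 0.82
¬(S ∨ Q): Gödel ¬ of 0.82 = 0 (operand ≠ 0)
(((R → S) → Q) → ¬(S ∨ Q)): 0.82 > 0, so result = 0
(Q ∨ S) = max(0.82, 0.3) = 0.82
¬Q: Gödel ¬ of 0.82 = 0 (operand ≠ 0)
(R ∧ ¬Q) = min(0.1, 0) = 0
(R → (R ∧ ¬Q)): 0.1 > 0, so result = 0
((Q ∨ S) ∧ (R → (R ∧ ¬Q))) = min(0.82, 0) = 0
(((Q ∨ S) ∧ (R → (R ∧ ¬Q))) → P): 0 ≤ 0.41, so result = 1
((((R → S) → Q) → ¬(S ∨ Q)) → (((Q ∨ S) ∧ (R → (R ∧ ¬Q))) → P)): 0 ≤ 1, so result = 1

1.00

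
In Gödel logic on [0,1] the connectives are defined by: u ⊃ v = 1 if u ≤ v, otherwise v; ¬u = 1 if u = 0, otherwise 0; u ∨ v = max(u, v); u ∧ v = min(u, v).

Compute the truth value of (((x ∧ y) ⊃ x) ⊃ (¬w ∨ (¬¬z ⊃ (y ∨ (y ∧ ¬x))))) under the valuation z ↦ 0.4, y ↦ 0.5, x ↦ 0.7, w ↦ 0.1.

0.50

(x ∧ y) = min(0.7, 0.5) = 0.5
((x ∧ y) ⊃ x): 0.5 ≤ 0.7, so result = 1
¬w: Gödel ¬ of 0.1 = 0 (operand ≠ 0)
¬z: Gödel ¬ of 0.4 = 0 (operand ≠ 0)
¬¬z: Gödel ¬ of 0 = 1 (operand is 0)
¬x: Gödel ¬ of 0.7 = 0 (operand ≠ 0)
(y ∧ ¬x) = min(0.5, 0) = 0
(y ∨ (y ∧ ¬x)) = max(0.5, 0) = 0.5
(¬¬z ⊃ (y ∨ (y ∧ ¬x))): 1 > 0.5, so result = 0.5
(¬w ∨ (¬¬z ⊃ (y ∨ (y ∧ ¬x)))) = max(0, 0.5) = 0.5
(((x ∧ y) ⊃ x) ⊃ (¬w ∨ (¬¬z ⊃ (y ∨ (y ∧ ¬x))))): 1 > 0.5, so result = 0.5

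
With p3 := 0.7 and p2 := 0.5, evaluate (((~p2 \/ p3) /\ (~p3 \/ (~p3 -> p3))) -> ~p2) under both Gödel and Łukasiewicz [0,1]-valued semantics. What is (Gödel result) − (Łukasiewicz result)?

Gödel evaluation:
  ~p2: Gödel ¬ of 0.5 = 0 (operand ≠ 0)
  (~p2 \/ p3) = max(0, 0.7) = 0.7
  ~p3: Gödel ¬ of 0.7 = 0 (operand ≠ 0)
  ~p3: Gödel ¬ of 0.7 = 0 (operand ≠ 0)
  (~p3 -> p3): 0 ≤ 0.7, so result = 1
  (~p3 \/ (~p3 -> p3)) = max(0, 1) = 1
  ((~p2 \/ p3) /\ (~p3 \/ (~p3 -> p3))) = min(0.7, 1) = 0.7
  ~p2: Gödel ¬ of 0.5 = 0 (operand ≠ 0)
  (((~p2 \/ p3) /\ (~p3 \/ (~p3 -> p3))) -> ~p2): 0.7 > 0, so result = 0
  Gödel value = 0
Łukasiewicz evaluation:
  ~p2: Łukasiewicz ¬ gives 1 − 0.5 = 0.5
  (~p2 \/ p3) = max(0.5, 0.7) = 0.7
  ~p3: Łukasiewicz ¬ gives 1 − 0.7 = 0.3
  ~p3: Łukasiewicz ¬ gives 1 − 0.7 = 0.3
  (~p3 -> p3): min(1, 1 − 0.3 + 0.7) = 1
  (~p3 \/ (~p3 -> p3)) = max(0.3, 1) = 1
  ((~p2 \/ p3) /\ (~p3 \/ (~p3 -> p3))) = min(0.7, 1) = 0.7
  ~p2: Łukasiewicz ¬ gives 1 − 0.5 = 0.5
  (((~p2 \/ p3) /\ (~p3 \/ (~p3 -> p3))) -> ~p2): min(1, 1 − 0.7 + 0.5) = 0.8
  Łukasiewicz value = 0.8
Difference: 0 − 0.8 = -0.80

-0.80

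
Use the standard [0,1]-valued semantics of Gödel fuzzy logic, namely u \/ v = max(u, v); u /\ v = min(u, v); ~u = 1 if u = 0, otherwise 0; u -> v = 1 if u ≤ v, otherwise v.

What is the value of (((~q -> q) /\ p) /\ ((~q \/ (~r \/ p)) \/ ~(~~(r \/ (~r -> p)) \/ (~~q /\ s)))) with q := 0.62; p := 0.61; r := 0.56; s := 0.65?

0.61

~q: Gödel ¬ of 0.62 = 0 (operand ≠ 0)
(~q -> q): 0 ≤ 0.62, so result = 1
((~q -> q) /\ p) = min(1, 0.61) = 0.61
~q: Gödel ¬ of 0.62 = 0 (operand ≠ 0)
~r: Gödel ¬ of 0.56 = 0 (operand ≠ 0)
(~r \/ p) = max(0, 0.61) = 0.61
(~q \/ (~r \/ p)) = max(0, 0.61) = 0.61
~r: Gödel ¬ of 0.56 = 0 (operand ≠ 0)
(~r -> p): 0 ≤ 0.61, so result = 1
(r \/ (~r -> p)) = max(0.56, 1) = 1
~(r \/ (~r -> p)): Gödel ¬ of 1 = 0 (operand ≠ 0)
~~(r \/ (~r -> p)): Gödel ¬ of 0 = 1 (operand is 0)
~q: Gödel ¬ of 0.62 = 0 (operand ≠ 0)
~~q: Gödel ¬ of 0 = 1 (operand is 0)
(~~q /\ s) = min(1, 0.65) = 0.65
(~~(r \/ (~r -> p)) \/ (~~q /\ s)) = max(1, 0.65) = 1
~(~~(r \/ (~r -> p)) \/ (~~q /\ s)): Gödel ¬ of 1 = 0 (operand ≠ 0)
((~q \/ (~r \/ p)) \/ ~(~~(r \/ (~r -> p)) \/ (~~q /\ s))) = max(0.61, 0) = 0.61
(((~q -> q) /\ p) /\ ((~q \/ (~r \/ p)) \/ ~(~~(r \/ (~r -> p)) \/ (~~q /\ s)))) = min(0.61, 0.61) = 0.61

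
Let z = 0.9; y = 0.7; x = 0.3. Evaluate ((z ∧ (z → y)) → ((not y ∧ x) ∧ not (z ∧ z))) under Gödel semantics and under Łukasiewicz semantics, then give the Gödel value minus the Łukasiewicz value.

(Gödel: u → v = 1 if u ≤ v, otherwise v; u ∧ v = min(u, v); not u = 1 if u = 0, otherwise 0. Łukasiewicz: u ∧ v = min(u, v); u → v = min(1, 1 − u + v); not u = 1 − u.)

-0.30

Gödel evaluation:
  (z → y): 0.9 > 0.7, so result = 0.7
  (z ∧ (z → y)) = min(0.9, 0.7) = 0.7
  not y: Gödel ¬ of 0.7 = 0 (operand ≠ 0)
  (not y ∧ x) = min(0, 0.3) = 0
  (z ∧ z) = min(0.9, 0.9) = 0.9
  not (z ∧ z): Gödel ¬ of 0.9 = 0 (operand ≠ 0)
  ((not y ∧ x) ∧ not (z ∧ z)) = min(0, 0) = 0
  ((z ∧ (z → y)) → ((not y ∧ x) ∧ not (z ∧ z))): 0.7 > 0, so result = 0
  Gödel value = 0
Łukasiewicz evaluation:
  (z → y): min(1, 1 − 0.9 + 0.7) = 0.8
  (z ∧ (z → y)) = min(0.9, 0.8) = 0.8
  not y: Łukasiewicz ¬ gives 1 − 0.7 = 0.3
  (not y ∧ x) = min(0.3, 0.3) = 0.3
  (z ∧ z) = min(0.9, 0.9) = 0.9
  not (z ∧ z): Łukasiewicz ¬ gives 1 − 0.9 = 0.1
  ((not y ∧ x) ∧ not (z ∧ z)) = min(0.3, 0.1) = 0.1
  ((z ∧ (z → y)) → ((not y ∧ x) ∧ not (z ∧ z))): min(1, 1 − 0.8 + 0.1) = 0.3
  Łukasiewicz value = 0.3
Difference: 0 − 0.3 = -0.30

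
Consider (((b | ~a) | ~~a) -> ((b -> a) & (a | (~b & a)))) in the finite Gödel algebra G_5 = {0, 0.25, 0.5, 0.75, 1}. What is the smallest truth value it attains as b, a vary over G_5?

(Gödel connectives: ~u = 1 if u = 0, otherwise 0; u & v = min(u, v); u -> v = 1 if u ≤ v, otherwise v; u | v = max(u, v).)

0.00

The minimum is attained at b = 0, a = 0:
  ~a: Gödel ¬ of 0 = 1 (operand is 0)
  (b | ~a) = max(0, 1) = 1
  ~a: Gödel ¬ of 0 = 1 (operand is 0)
  ~~a: Gödel ¬ of 1 = 0 (operand ≠ 0)
  ((b | ~a) | ~~a) = max(1, 0) = 1
  (b -> a): 0 ≤ 0, so result = 1
  ~b: Gödel ¬ of 0 = 1 (operand is 0)
  (~b & a) = min(1, 0) = 0
  (a | (~b & a)) = max(0, 0) = 0
  ((b -> a) & (a | (~b & a))) = min(1, 0) = 0
  (((b | ~a) | ~~a) -> ((b -> a) & (a | (~b & a)))): 1 > 0, so result = 0
Checking all 25 assignments confirms none give a value below 0.00.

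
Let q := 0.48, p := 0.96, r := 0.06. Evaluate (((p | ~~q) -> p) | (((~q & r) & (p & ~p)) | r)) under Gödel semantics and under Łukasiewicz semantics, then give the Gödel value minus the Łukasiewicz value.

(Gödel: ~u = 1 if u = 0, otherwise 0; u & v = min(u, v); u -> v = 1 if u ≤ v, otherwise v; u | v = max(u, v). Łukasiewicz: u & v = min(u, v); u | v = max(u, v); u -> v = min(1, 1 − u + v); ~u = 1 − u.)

Gödel evaluation:
  ~q: Gödel ¬ of 0.48 = 0 (operand ≠ 0)
  ~~q: Gödel ¬ of 0 = 1 (operand is 0)
  (p | ~~q) = max(0.96, 1) = 1
  ((p | ~~q) -> p): 1 > 0.96, so result = 0.96
  ~q: Gödel ¬ of 0.48 = 0 (operand ≠ 0)
  (~q & r) = min(0, 0.06) = 0
  ~p: Gödel ¬ of 0.96 = 0 (operand ≠ 0)
  (p & ~p) = min(0.96, 0) = 0
  ((~q & r) & (p & ~p)) = min(0, 0) = 0
  (((~q & r) & (p & ~p)) | r) = max(0, 0.06) = 0.06
  (((p | ~~q) -> p) | (((~q & r) & (p & ~p)) | r)) = max(0.96, 0.06) = 0.96
  Gödel value = 0.96
Łukasiewicz evaluation:
  ~q: Łukasiewicz ¬ gives 1 − 0.48 = 0.52
  ~~q: Łukasiewicz ¬ gives 1 − 0.52 = 0.48
  (p | ~~q) = max(0.96, 0.48) = 0.96
  ((p | ~~q) -> p): min(1, 1 − 0.96 + 0.96) = 1
  ~q: Łukasiewicz ¬ gives 1 − 0.48 = 0.52
  (~q & r) = min(0.52, 0.06) = 0.06
  ~p: Łukasiewicz ¬ gives 1 − 0.96 = 0.04
  (p & ~p) = min(0.96, 0.04) = 0.04
  ((~q & r) & (p & ~p)) = min(0.06, 0.04) = 0.04
  (((~q & r) & (p & ~p)) | r) = max(0.04, 0.06) = 0.06
  (((p | ~~q) -> p) | (((~q & r) & (p & ~p)) | r)) = max(1, 0.06) = 1
  Łukasiewicz value = 1
Difference: 0.96 − 1 = -0.04

-0.04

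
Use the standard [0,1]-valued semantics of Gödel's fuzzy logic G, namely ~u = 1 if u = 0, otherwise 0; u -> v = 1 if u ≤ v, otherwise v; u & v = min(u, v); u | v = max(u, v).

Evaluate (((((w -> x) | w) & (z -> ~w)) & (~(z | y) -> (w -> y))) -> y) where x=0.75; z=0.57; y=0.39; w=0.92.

(w -> x): 0.92 > 0.75, so result = 0.75
((w -> x) | w) = max(0.75, 0.92) = 0.92
~w: Gödel ¬ of 0.92 = 0 (operand ≠ 0)
(z -> ~w): 0.57 > 0, so result = 0
(((w -> x) | w) & (z -> ~w)) = min(0.92, 0) = 0
(z | y) = max(0.57, 0.39) = 0.57
~(z | y): Gödel ¬ of 0.57 = 0 (operand ≠ 0)
(w -> y): 0.92 > 0.39, so result = 0.39
(~(z | y) -> (w -> y)): 0 ≤ 0.39, so result = 1
((((w -> x) | w) & (z -> ~w)) & (~(z | y) -> (w -> y))) = min(0, 1) = 0
(((((w -> x) | w) & (z -> ~w)) & (~(z | y) -> (w -> y))) -> y): 0 ≤ 0.39, so result = 1

1.00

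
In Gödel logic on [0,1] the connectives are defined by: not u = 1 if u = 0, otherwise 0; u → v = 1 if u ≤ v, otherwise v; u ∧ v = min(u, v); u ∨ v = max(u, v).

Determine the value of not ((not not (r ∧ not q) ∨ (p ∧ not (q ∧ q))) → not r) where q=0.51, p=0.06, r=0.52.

not q: Gödel ¬ of 0.51 = 0 (operand ≠ 0)
(r ∧ not q) = min(0.52, 0) = 0
not (r ∧ not q): Gödel ¬ of 0 = 1 (operand is 0)
not not (r ∧ not q): Gödel ¬ of 1 = 0 (operand ≠ 0)
(q ∧ q) = min(0.51, 0.51) = 0.51
not (q ∧ q): Gödel ¬ of 0.51 = 0 (operand ≠ 0)
(p ∧ not (q ∧ q)) = min(0.06, 0) = 0
(not not (r ∧ not q) ∨ (p ∧ not (q ∧ q))) = max(0, 0) = 0
not r: Gödel ¬ of 0.52 = 0 (operand ≠ 0)
((not not (r ∧ not q) ∨ (p ∧ not (q ∧ q))) → not r): 0 ≤ 0, so result = 1
not ((not not (r ∧ not q) ∨ (p ∧ not (q ∧ q))) → not r): Gödel ¬ of 1 = 0 (operand ≠ 0)

0.00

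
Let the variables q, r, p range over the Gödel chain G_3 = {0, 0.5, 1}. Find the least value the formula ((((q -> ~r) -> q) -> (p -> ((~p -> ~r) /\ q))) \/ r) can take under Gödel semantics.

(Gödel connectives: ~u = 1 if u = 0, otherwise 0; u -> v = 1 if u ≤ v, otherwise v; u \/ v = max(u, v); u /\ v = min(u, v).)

0.50

The minimum is attained at q = 0.5, r = 0.5, p = 1:
  ~r: Gödel ¬ of 0.5 = 0 (operand ≠ 0)
  (q -> ~r): 0.5 > 0, so result = 0
  ((q -> ~r) -> q): 0 ≤ 0.5, so result = 1
  ~p: Gödel ¬ of 1 = 0 (operand ≠ 0)
  ~r: Gödel ¬ of 0.5 = 0 (operand ≠ 0)
  (~p -> ~r): 0 ≤ 0, so result = 1
  ((~p -> ~r) /\ q) = min(1, 0.5) = 0.5
  (p -> ((~p -> ~r) /\ q)): 1 > 0.5, so result = 0.5
  (((q -> ~r) -> q) -> (p -> ((~p -> ~r) /\ q))): 1 > 0.5, so result = 0.5
  ((((q -> ~r) -> q) -> (p -> ((~p -> ~r) /\ q))) \/ r) = max(0.5, 0.5) = 0.5
Checking all 27 assignments confirms none give a value below 0.50.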